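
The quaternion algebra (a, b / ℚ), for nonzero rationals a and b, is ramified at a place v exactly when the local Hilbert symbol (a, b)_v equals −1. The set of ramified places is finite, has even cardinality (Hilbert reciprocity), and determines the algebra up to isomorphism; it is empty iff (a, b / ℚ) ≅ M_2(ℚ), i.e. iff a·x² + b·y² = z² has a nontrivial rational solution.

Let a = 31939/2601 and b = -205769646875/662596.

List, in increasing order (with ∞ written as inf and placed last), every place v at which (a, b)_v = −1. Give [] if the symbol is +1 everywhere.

[13, 19, 41, 43]

(a, b) ≡ (19, -1948115) mod (ℚ^×)²; places V = {2, 3, 5, 11, 13, 17, 19, 37, 41, 43, ∞}.
(a,b)_3: α=-2, u≡1; β=0, v≡1 (mod 3); (1|3)=+1, (1|3)=+1; sign (−1)^0·+1^0·+1^-2 = +1.
(a,b)_13: α=0, u≡11; β=3, v≡4 (mod 13); (11|13)=-1, (4|13)=+1; sign (−1)^0·-1^3·+1^0 = -1.
(a,b)_∞: sgn(19)=+, sgn(-1948115)=−, so +1.
(a,b)_19: α=1, u≡5; β=0, v≡18 (mod 19); (5|19)=+1, (18|19)=-1; sign (−1)^0·+1^0·-1^1 = -1.
(a,b)_43: α=0, u≡20; β=1, v≡13 (mod 43); (20|43)=-1, (13|43)=+1; sign (−1)^0·-1^1·+1^0 = -1.
(a,b)_37: α=0, u≡31; β=-2, v≡7 (mod 37); (31|37)=-1, (7|37)=+1; sign (−1)^0·-1^-2·+1^0 = +1.
(a,b)_5: α=0, u≡4; β=5, v≡3 (mod 5); (4|5)=+1, (3|5)=-1; sign (−1)^0·+1^5·-1^0 = +1.
(a,b)_17: α=-2, u≡9; β=1, v≡2 (mod 17); (9|17)=+1, (2|17)=+1; sign (−1)^0·+1^1·+1^-2 = +1.
(a,b)_11: α=0, u≡10; β=-2, v≡6 (mod 11); (10|11)=-1, (6|11)=-1; sign (−1)^0·-1^-2·-1^0 = +1.
(a,b)_2: α=0, β=-2; u≡3, v≡5 (mod 8); ε(u)ε(v)=1·0, αω(v)=0·1, βω(u)=-2·1; sum ≡ 0  ⇒  +1.
(a,b)_41: α=2, u≡17; β=1, v≡1 (mod 41); (17|41)=-1, (1|41)=+1; sign (−1)^0·-1^1·+1^2 = -1.
|Ram(19, -1948115)| = 4, even; anisotropic at {13, 19, 41, 43}.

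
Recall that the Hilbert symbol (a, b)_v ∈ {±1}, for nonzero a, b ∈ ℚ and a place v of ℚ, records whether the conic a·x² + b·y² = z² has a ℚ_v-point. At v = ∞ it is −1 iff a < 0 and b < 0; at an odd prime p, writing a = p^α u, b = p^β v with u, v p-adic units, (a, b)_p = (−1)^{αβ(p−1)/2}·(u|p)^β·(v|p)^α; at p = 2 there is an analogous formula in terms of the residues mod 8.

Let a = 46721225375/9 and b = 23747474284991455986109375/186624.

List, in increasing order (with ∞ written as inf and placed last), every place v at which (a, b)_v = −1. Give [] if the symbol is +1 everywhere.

(a, b) ≡ (1010735, 10879) mod (ℚ^×)²; places V = {2, 3, 5, 11, 17, 23, 43, 47, ∞}.
(a,b)_5: α=3, u≡2; β=6, v≡4 (mod 5); (2|5)=-1, (4|5)=+1; sign (−1)^0·-1^6·+1^3 = +1.
(a,b)_2: α=0, β=-8; u≡7, v≡7 (mod 8); ε(u)ε(v)=1·1, αω(v)=0·0, βω(u)=-8·0; sum ≡ 1  ⇒  -1.
(a,b)_17: α=1, u≡7; β=2, v≡4 (mod 17); (7|17)=-1, (4|17)=+1; sign (−1)^0·-1^2·+1^1 = +1.
(a,b)_23: α=1, u≡7; β=3, v≡4 (mod 23); (7|23)=-1, (4|23)=+1; sign (−1)^1·-1^3·+1^1 = +1.
(a,b)_3: α=-2, u≡2; β=-6, v≡1 (mod 3); (2|3)=-1, (1|3)=+1; sign (−1)^0·-1^-6·+1^-2 = +1.
(a,b)_47: α=1, u≡38; β=2, v≡43 (mod 47); (38|47)=-1, (43|47)=-1; sign (−1)^0·-1^2·-1^1 = -1.
(a,b)_∞: sgn(1010735)=+, sgn(10879)=+, so +1.
(a,b)_11: α=1, u≡8; β=3, v≡7 (mod 11); (8|11)=-1, (7|11)=-1; sign (−1)^1·-1^3·-1^1 = -1.
(a,b)_43: α=2, u≡3; β=5, v≡24 (mod 43); (3|43)=-1, (24|43)=+1; sign (−1)^0·-1^5·+1^2 = -1.
Ram(1010735, 10879) = {2, 11, 43, 47}; no ℚ_2-point on the conic.

[2, 11, 43, 47]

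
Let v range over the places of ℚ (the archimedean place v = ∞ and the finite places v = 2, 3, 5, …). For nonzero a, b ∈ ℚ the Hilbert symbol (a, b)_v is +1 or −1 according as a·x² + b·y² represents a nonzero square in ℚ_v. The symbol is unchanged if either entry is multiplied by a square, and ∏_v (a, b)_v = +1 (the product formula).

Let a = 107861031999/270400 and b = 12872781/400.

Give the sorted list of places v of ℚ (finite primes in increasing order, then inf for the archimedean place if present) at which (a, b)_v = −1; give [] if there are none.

[19, 29, 31, 37]

Mod squares: a ≡ 27175871, b ≡ 1430309. Check v ∈ {∞, 2, 3, 5, 7, 13, 19, 29, 31, 37, 43}.
v=∞: 27175871 > 0 and 1430309 > 0  ⇒  (a,b)_∞ = +1.
v=13: a=13^-2·(≡6), b=13^0·(≡9) mod 13; (6|13)=-1, (9|13)=+1; (−1)^{-2·0·6}·(-1)^0·(+1)^-2 = +1.
v=19: a=19^1·(≡2), b=19^0·(≡15) mod 19; (2|19)=-1, (15|19)=-1; (−1)^{1·0·9}·(-1)^0·(-1)^1 = -1.
v=37: a=37^1·(≡27), b=37^1·(≡5) mod 37; (27|37)=+1, (5|37)=-1; (−1)^{1·1·18}·(+1)^1·(-1)^1 = -1.
v=3: a=3^4·(≡2), b=3^2·(≡2) mod 3; (2|3)=-1, (2|3)=-1; (−1)^{4·2·1}·(-1)^2·(-1)^4 = +1.
v=29: a=29^1·(≡7), b=29^1·(≡12) mod 29; (7|29)=+1, (12|29)=-1; (−1)^{1·1·14}·(+1)^1·(-1)^1 = -1.
v=7: a=7^2·(≡2), b=7^0·(≡5) mod 7; (2|7)=+1, (5|7)=-1; (−1)^{2·0·3}·(+1)^0·(-1)^2 = +1.
v=2: v_2(a)=-6, v_2(b)=-4; units ≡ 7, 5 (mod 8); ε·ε+αω+βω = 1·0+-6·1+-4·0 ≡ 0  ⇒  (a,b)_2 = +1.
v=5: a=5^-2·(≡4), b=5^-2·(≡1) mod 5; (4|5)=+1, (1|5)=+1; (−1)^{-2·-2·2}·(+1)^-2·(+1)^-2 = +1.
v=43: a=43^1·(≡5), b=43^1·(≡10) mod 43; (5|43)=-1, (10|43)=+1; (−1)^{1·1·21}·(-1)^1·(+1)^1 = +1.
v=31: a=31^1·(≡3), b=31^1·(≡29) mod 31; (3|31)=-1, (29|31)=-1; (−1)^{1·1·15}·(-1)^1·(-1)^1 = -1.
Ram(27175871, 1430309) = {19, 29, 31, 37}; no ℚ_19-point on the conic.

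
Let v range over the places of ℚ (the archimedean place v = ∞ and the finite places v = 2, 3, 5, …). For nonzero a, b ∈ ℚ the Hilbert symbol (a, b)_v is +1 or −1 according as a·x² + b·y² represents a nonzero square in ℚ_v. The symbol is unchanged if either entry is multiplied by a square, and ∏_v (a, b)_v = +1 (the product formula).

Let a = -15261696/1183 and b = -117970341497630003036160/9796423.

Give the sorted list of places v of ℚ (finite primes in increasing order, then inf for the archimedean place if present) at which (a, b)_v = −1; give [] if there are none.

(a, b) ≡ (-322, -6545) mod (ℚ^×)²; places V = {2, 3, 5, 7, 11, 13, 17, 23, ∞}.
(a,b)_17: α=0, u≡2; β=1, v≡6 (mod 17); (2|17)=+1, (6|17)=-1; sign (−1)^0·+1^1·-1^0 = +1.
(a,b)_23: α=1, u≡9; β=4, v≡20 (mod 23); (9|23)=+1, (20|23)=-1; sign (−1)^0·+1^4·-1^1 = -1.
(a,b)_11: α=0, u≡2; β=1, v≡8 (mod 11); (2|11)=-1, (8|11)=-1; sign (−1)^0·-1^1·-1^0 = -1.
(a,b)_7: α=-1, u≡5; β=-3, v≡5 (mod 7); (5|7)=-1, (5|7)=-1; sign (−1)^1·-1^-3·-1^-1 = -1.
(a,b)_2: α=13, β=36; u≡7, v≡7 (mod 8); ε(u)ε(v)=1·1, αω(v)=13·0, βω(u)=36·0; sum ≡ 1  ⇒  -1.
(a,b)_5: α=0, u≡3; β=1, v≡1 (mod 5); (3|5)=-1, (1|5)=+1; sign (−1)^0·-1^1·+1^0 = -1.
(a,b)_13: α=-2, u≡10; β=-4, v≡8 (mod 13); (10|13)=+1, (8|13)=-1; sign (−1)^0·+1^-4·-1^-2 = +1.
(a,b)_∞: sgn(-322)=−, sgn(-6545)=−, so -1.
(a,b)_3: α=4, u≡2; β=8, v≡1 (mod 3); (2|3)=-1, (1|3)=+1; sign (−1)^0·-1^8·+1^4 = +1.
Ram(-322, -6545) = {2, 5, 7, 11, 23, ∞}; no ℚ_2-point on the conic.

[2, 5, 7, 11, 23, inf]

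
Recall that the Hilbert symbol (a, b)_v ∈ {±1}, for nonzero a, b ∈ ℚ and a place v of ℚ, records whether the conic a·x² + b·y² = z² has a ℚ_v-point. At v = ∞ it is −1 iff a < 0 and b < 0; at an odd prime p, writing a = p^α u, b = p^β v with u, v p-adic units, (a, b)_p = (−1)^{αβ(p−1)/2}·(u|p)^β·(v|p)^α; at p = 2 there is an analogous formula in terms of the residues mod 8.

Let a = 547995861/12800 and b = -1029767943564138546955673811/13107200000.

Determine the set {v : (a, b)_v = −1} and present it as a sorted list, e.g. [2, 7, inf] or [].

(a, b) ≡ (58, -2724695) mod (ℚ^×)²; places V = {2, 3, 5, 7, 13, 19, 23, 29, 43, ∞}.
(a,b)_23: α=2, u≡1; β=7, v≡12 (mod 23); (1|23)=+1, (12|23)=+1; sign (−1)^0·+1^7·+1^2 = +1.
(a,b)_3: α=6, u≡1; β=12, v≡1 (mod 3); (1|3)=+1, (1|3)=+1; sign (−1)^0·+1^12·+1^6 = +1.
(a,b)_43: α=0, u≡16; β=1, v≡13 (mod 43); (16|43)=+1, (13|43)=+1; sign (−1)^0·+1^1·+1^0 = +1.
(a,b)_∞: sgn(58)=+, sgn(-2724695)=−, so +1.
(a,b)_29: α=1, u≡14; β=3, v≡24 (mod 29); (14|29)=-1, (24|29)=+1; sign (−1)^0·-1^3·+1^1 = -1.
(a,b)_2: α=-9, β=-22; u≡5, v≡1 (mod 8); ε(u)ε(v)=0·0, αω(v)=-9·0, βω(u)=-22·1; sum ≡ 0  ⇒  +1.
(a,b)_7: α=2, u≡1; β=0, v≡3 (mod 7); (1|7)=+1, (3|7)=-1; sign (−1)^0·+1^0·-1^2 = +1.
(a,b)_13: α=0, u≡11; β=4, v≡3 (mod 13); (11|13)=-1, (3|13)=+1; sign (−1)^0·-1^4·+1^0 = +1.
(a,b)_5: α=-2, u≡3; β=-5, v≡1 (mod 5); (3|5)=-1, (1|5)=+1; sign (−1)^0·-1^-5·+1^-2 = -1.
(a,b)_19: α=0, u≡5; β=1, v≡4 (mod 19); (5|19)=+1, (4|19)=+1; sign (−1)^0·+1^1·+1^0 = +1.
(58, -2724695 / ℚ) ramifies at {5, 29}: a division algebra.

[5, 29]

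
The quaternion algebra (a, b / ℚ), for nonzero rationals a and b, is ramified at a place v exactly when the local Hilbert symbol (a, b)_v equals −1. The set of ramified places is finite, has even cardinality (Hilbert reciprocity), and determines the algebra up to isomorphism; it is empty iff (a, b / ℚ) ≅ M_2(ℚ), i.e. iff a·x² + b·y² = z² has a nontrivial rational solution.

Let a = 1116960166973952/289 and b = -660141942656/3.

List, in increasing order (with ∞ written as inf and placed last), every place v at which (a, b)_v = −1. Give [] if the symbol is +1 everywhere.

Mod squares: a ≡ 4478818, b ≡ -285882. Check v ∈ {∞, 2, 3, 7, 17, 29, 31, 47, 53}.
v=∞: 4478818 > 0 and -285882 < 0  ⇒  (a,b)_∞ = +1.
v=17: a=17^-2·(≡15), b=17^0·(≡7) mod 17; (15|17)=+1, (7|17)=-1; (−1)^{-2·0·8}·(+1)^0·(-1)^-2 = +1.
v=47: a=47^3·(≡34), b=47^2·(≡30) mod 47; (34|47)=+1, (30|47)=-1; (−1)^{3·2·23}·(+1)^2·(-1)^3 = -1.
v=53: a=53^1·(≡4), b=53^1·(≡8) mod 53; (4|53)=+1, (8|53)=-1; (−1)^{1·1·26}·(+1)^1·(-1)^1 = -1.
v=2: v_2(a)=9, v_2(b)=7; units ≡ 1, 3 (mod 8); ε·ε+αω+βω = 0·1+9·1+7·0 ≡ 1  ⇒  (a,b)_2 = -1.
v=7: a=7^2·(≡2), b=7^2·(≡3) mod 7; (2|7)=+1, (3|7)=-1; (−1)^{2·2·3}·(+1)^2·(-1)^2 = +1.
v=31: a=31^1·(≡19), b=31^1·(≡16) mod 31; (19|31)=+1, (16|31)=+1; (−1)^{1·1·15}·(+1)^1·(+1)^1 = -1.
v=29: a=29^1·(≡27), b=29^1·(≡27) mod 29; (27|29)=-1, (27|29)=-1; (−1)^{1·1·14}·(-1)^1·(-1)^1 = +1.
v=3: a=3^2·(≡1), b=3^-1·(≡1) mod 3; (1|3)=+1, (1|3)=+1; (−1)^{2·-1·1}·(+1)^-1·(+1)^2 = +1.
|Ram(4478818, -285882)| = 4, even; anisotropic at {2, 31, 47, 53}.

[2, 31, 47, 53]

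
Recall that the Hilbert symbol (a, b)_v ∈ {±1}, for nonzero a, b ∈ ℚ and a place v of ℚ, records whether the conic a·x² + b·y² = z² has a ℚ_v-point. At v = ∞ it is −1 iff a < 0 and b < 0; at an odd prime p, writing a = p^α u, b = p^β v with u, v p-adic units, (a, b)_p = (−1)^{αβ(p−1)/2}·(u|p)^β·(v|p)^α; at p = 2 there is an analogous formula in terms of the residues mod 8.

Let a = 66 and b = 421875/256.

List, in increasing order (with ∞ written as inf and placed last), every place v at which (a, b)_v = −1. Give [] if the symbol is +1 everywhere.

[2, 3]

(a, b) ≡ (66, 3) mod (ℚ^×)²; places V = {2, 3, 5, 11, ∞}.
(a,b)_5: α=0, u≡1; β=6, v≡2 (mod 5); (1|5)=+1, (2|5)=-1; sign (−1)^0·+1^6·-1^0 = +1.
(a,b)_3: α=1, u≡1; β=3, v≡1 (mod 3); (1|3)=+1, (1|3)=+1; sign (−1)^1·+1^3·+1^1 = -1.
(a,b)_∞: sgn(66)=+, sgn(3)=+, so +1.
(a,b)_11: α=1, u≡6; β=0, v≡1 (mod 11); (6|11)=-1, (1|11)=+1; sign (−1)^0·-1^0·+1^1 = +1.
(a,b)_2: α=1, β=-8; u≡1, v≡3 (mod 8); ε(u)ε(v)=0·1, αω(v)=1·1, βω(u)=-8·0; sum ≡ 1  ⇒  -1.
|Ram(66, 3)| = 2, even; anisotropic at {2, 3}.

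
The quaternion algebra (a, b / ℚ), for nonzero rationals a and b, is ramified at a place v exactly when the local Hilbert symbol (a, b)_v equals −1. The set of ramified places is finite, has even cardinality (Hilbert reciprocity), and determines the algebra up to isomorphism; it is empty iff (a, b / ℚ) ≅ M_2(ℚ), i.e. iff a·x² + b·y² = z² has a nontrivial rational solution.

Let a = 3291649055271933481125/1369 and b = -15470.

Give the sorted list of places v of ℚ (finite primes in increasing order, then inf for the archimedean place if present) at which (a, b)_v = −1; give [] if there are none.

(a, b) ≡ (2805, -15470) mod (ℚ^×)²; places V = {2, 3, 5, 7, 11, 13, 17, 19, 37, ∞}.
(a,b)_7: α=4, u≡3; β=1, v≡2 (mod 7); (3|7)=-1, (2|7)=+1; sign (−1)^0·-1^1·+1^4 = -1.
(a,b)_2: α=0, β=1; u≡5, v≡1 (mod 8); ε(u)ε(v)=0·0, αω(v)=0·0, βω(u)=1·1; sum ≡ 1  ⇒  -1.
(a,b)_13: α=4, u≡9; β=1, v≡6 (mod 13); (9|13)=+1, (6|13)=-1; sign (−1)^0·+1^1·-1^4 = +1.
(a,b)_37: α=-2, u≡33; β=0, v≡33 (mod 37); (33|37)=+1, (33|37)=+1; sign (−1)^0·+1^0·+1^-2 = +1.
(a,b)_∞: sgn(2805)=+, sgn(-15470)=−, so +1.
(a,b)_11: α=1, u≡10; β=0, v≡7 (mod 11); (10|11)=-1, (7|11)=-1; sign (−1)^0·-1^0·-1^1 = -1.
(a,b)_3: α=9, u≡2; β=0, v≡1 (mod 3); (2|3)=-1, (1|3)=+1; sign (−1)^0·-1^0·+1^9 = +1.
(a,b)_19: α=2, u≡10; β=0, v≡15 (mod 19); (10|19)=-1, (15|19)=-1; sign (−1)^0·-1^0·-1^2 = +1.
(a,b)_17: α=3, u≡5; β=1, v≡8 (mod 17); (5|17)=-1, (8|17)=+1; sign (−1)^0·-1^1·+1^3 = -1.
(a,b)_5: α=3, u≡1; β=1, v≡1 (mod 5); (1|5)=+1, (1|5)=+1; sign (−1)^0·+1^1·+1^3 = +1.
Ram(2805, -15470) = {2, 7, 11, 17}; no ℚ_2-point on the conic.

[2, 7, 11, 17]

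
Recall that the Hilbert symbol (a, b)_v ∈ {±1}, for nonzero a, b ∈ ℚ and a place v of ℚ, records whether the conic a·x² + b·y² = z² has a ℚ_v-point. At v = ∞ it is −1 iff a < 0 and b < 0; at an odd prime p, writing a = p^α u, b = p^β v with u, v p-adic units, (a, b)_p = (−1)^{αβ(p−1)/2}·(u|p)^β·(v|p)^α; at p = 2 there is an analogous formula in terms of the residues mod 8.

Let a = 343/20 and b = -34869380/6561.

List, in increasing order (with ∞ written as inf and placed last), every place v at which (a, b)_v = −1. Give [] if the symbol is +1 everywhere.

[2, 5]

Mod squares: a ≡ 35, b ≡ -177905. Check v ∈ {∞, 2, 3, 5, 7, 13, 17, 23}.
v=13: a=13^0·(≡10), b=13^1·(≡12) mod 13; (10|13)=+1, (12|13)=+1; (−1)^{0·1·6}·(+1)^1·(+1)^0 = +1.
v=7: a=7^3·(≡6), b=7^3·(≡4) mod 7; (6|7)=-1, (4|7)=+1; (−1)^{3·3·3}·(-1)^3·(+1)^3 = +1.
v=23: a=23^0·(≡16), b=23^1·(≡9) mod 23; (16|23)=+1, (9|23)=+1; (−1)^{0·1·11}·(+1)^1·(+1)^0 = +1.
v=2: v_2(a)=-2, v_2(b)=2; units ≡ 3, 7 (mod 8); ε·ε+αω+βω = 1·1+-2·0+2·1 ≡ 1  ⇒  (a,b)_2 = -1.
v=3: a=3^0·(≡2), b=3^-8·(≡1) mod 3; (2|3)=-1, (1|3)=+1; (−1)^{0·-8·1}·(-1)^-8·(+1)^0 = +1.
v=17: a=17^0·(≡1), b=17^1·(≡5) mod 17; (1|17)=+1, (5|17)=-1; (−1)^{0·1·8}·(+1)^1·(-1)^0 = +1.
v=∞: 35 > 0 and -177905 < 0  ⇒  (a,b)_∞ = +1.
v=5: a=5^-1·(≡2), b=5^1·(≡4) mod 5; (2|5)=-1, (4|5)=+1; (−1)^{-1·1·2}·(-1)^1·(+1)^-1 = -1.
(35, -177905 / ℚ) ramifies at {2, 5}: a division algebra.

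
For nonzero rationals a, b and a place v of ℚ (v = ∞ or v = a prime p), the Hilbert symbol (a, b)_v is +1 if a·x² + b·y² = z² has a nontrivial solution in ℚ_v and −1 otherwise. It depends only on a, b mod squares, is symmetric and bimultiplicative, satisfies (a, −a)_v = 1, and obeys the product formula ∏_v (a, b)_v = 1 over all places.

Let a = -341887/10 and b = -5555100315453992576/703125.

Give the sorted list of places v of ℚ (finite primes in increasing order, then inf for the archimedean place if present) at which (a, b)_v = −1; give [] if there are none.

[2, 7, 13, inf]

(a, b) ≡ (-70, -130) mod (ℚ^×)²; places V = {2, 3, 5, 7, 13, 17, ∞}.
(a,b)_7: α=1, u≡4; β=2, v≡5 (mod 7); (4|7)=+1, (5|7)=-1; sign (−1)^0·+1^2·-1^1 = -1.
(a,b)_17: α=2, u≡16; β=4, v≡6 (mod 17); (16|17)=+1, (6|17)=-1; sign (−1)^0·+1^4·-1^2 = +1.
(a,b)_5: α=-1, u≡4; β=-7, v≡1 (mod 5); (4|5)=+1, (1|5)=+1; sign (−1)^0·+1^-7·+1^-1 = +1.
(a,b)_2: α=-1, β=7; u≡5, v≡7 (mod 8); ε(u)ε(v)=0·1, αω(v)=-1·0, βω(u)=7·1; sum ≡ 1  ⇒  -1.
(a,b)_13: α=2, u≡7; β=9, v≡9 (mod 13); (7|13)=-1, (9|13)=+1; sign (−1)^0·-1^9·+1^2 = -1.
(a,b)_3: α=0, u≡2; β=-2, v≡2 (mod 3); (2|3)=-1, (2|3)=-1; sign (−1)^0·-1^-2·-1^0 = +1.
(a,b)_∞: sgn(-70)=−, sgn(-130)=−, so -1.
(-70, -130 / ℚ) ramifies at {2, 7, 13, ∞}: a division algebra.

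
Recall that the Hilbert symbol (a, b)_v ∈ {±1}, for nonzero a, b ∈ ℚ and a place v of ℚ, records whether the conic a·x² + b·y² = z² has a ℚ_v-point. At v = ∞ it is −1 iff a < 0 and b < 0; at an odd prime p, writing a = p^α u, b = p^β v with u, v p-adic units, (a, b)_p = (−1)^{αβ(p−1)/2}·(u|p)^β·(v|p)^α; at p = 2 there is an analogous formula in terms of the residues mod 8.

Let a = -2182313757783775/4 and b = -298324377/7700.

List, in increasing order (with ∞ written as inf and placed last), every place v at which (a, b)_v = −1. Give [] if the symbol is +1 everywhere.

[11, 31, 37, inf]

Mod squares: a ≡ -31, b ≡ -1678061. Check v ∈ {∞, 2, 3, 5, 7, 11, 13, 19, 31, 37}.
v=37: a=37^2·(≡22), b=37^1·(≡27) mod 37; (22|37)=-1, (27|37)=+1; (−1)^{2·1·18}·(-1)^1·(+1)^2 = -1.
v=31: a=31^3·(≡22), b=31^1·(≡15) mod 31; (22|31)=-1, (15|31)=-1; (−1)^{3·1·15}·(-1)^1·(-1)^3 = -1.
v=3: a=3^0·(≡2), b=3^4·(≡1) mod 3; (2|3)=-1, (1|3)=+1; (−1)^{0·4·1}·(-1)^4·(+1)^0 = +1.
v=2: v_2(a)=-2, v_2(b)=-2; units ≡ 1, 3 (mod 8); ε·ε+αω+βω = 0·1+-2·1+-2·0 ≡ 0  ⇒  (a,b)_2 = +1.
v=13: a=13^0·(≡2), b=13^2·(≡6) mod 13; (2|13)=-1, (6|13)=-1; (−1)^{0·2·6}·(-1)^2·(-1)^0 = +1.
v=∞: -31 < 0 and -1678061 < 0  ⇒  (a,b)_∞ = -1.
v=19: a=19^2·(≡11), b=19^1·(≡14) mod 19; (11|19)=+1, (14|19)=-1; (−1)^{2·1·9}·(+1)^1·(-1)^2 = +1.
v=5: a=5^2·(≡1), b=5^-2·(≡1) mod 5; (1|5)=+1, (1|5)=+1; (−1)^{2·-2·2}·(+1)^-2·(+1)^2 = +1.
v=11: a=11^2·(≡8), b=11^-1·(≡8) mod 11; (8|11)=-1, (8|11)=-1; (−1)^{2·-1·5}·(-1)^-1·(-1)^2 = -1.
v=7: a=7^2·(≡4), b=7^-1·(≡6) mod 7; (4|7)=+1, (6|7)=-1; (−1)^{2·-1·3}·(+1)^-1·(-1)^2 = +1.
|Ram(-31, -1678061)| = 4, even; anisotropic at {11, 31, 37, ∞}.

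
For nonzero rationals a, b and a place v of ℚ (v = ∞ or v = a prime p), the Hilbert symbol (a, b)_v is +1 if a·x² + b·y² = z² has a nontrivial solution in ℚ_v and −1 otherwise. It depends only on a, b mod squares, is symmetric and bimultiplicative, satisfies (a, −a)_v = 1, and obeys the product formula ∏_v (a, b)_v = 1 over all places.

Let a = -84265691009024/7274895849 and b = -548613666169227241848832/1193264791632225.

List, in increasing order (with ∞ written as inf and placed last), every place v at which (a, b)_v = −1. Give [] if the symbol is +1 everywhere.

(a, b) ≡ (-629, -7) mod (ℚ^×)²; places V = {2, 3, 5, 7, 13, 17, 19, 37, 43, ∞}.
(a,b)_3: α=-16, u≡1; β=-24, v≡2 (mod 3); (1|3)=+1, (2|3)=-1; sign (−1)^0·+1^-24·-1^-16 = +1.
(a,b)_7: α=2, u≡1; β=3, v≡3 (mod 7); (1|7)=+1, (3|7)=-1; sign (−1)^0·+1^3·-1^2 = +1.
(a,b)_13: α=-2, u≡7; β=-2, v≡8 (mod 13); (7|13)=-1, (8|13)=-1; sign (−1)^0·-1^-2·-1^-2 = +1.
(a,b)_37: α=1, u≡8; β=2, v≡30 (mod 37); (8|37)=-1, (30|37)=+1; sign (−1)^0·-1^2·+1^1 = +1.
(a,b)_∞: sgn(-629)=−, sgn(-7)=−, so -1.
(a,b)_5: α=0, u≡4; β=-2, v≡2 (mod 5); (4|5)=+1, (2|5)=-1; sign (−1)^0·+1^-2·-1^0 = +1.
(a,b)_19: α=2, u≡17; β=4, v≡2 (mod 19); (17|19)=+1, (2|19)=-1; sign (−1)^0·+1^4·-1^2 = +1.
(a,b)_17: α=1, u≡6; β=2, v≡12 (mod 17); (6|17)=-1, (12|17)=-1; sign (−1)^0·-1^2·-1^1 = -1.
(a,b)_43: α=2, u≡24; β=2, v≡38 (mod 43); (24|43)=+1, (38|43)=+1; sign (−1)^0·+1^2·+1^2 = +1.
(a,b)_2: α=12, β=24; u≡3, v≡1 (mod 8); ε(u)ε(v)=1·0, αω(v)=12·0, βω(u)=24·1; sum ≡ 0  ⇒  +1.
|Ram(-629, -7)| = 2, even; anisotropic at {17, ∞}.

[17, inf]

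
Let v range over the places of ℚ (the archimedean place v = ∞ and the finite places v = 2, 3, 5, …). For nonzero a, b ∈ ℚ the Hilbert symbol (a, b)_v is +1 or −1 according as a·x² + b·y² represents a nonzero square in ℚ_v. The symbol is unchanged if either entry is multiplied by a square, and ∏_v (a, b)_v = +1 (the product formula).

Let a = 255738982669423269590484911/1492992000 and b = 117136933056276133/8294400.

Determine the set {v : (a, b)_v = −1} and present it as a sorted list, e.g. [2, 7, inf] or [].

[5, 11, 19, 31]

(a, b) ≡ (32395, 13) mod (ℚ^×)²; places V = {2, 3, 5, 7, 11, 13, 19, 23, 31, ∞}.
(a,b)_∞: sgn(32395)=+, sgn(13)=+, so +1.
(a,b)_5: α=-3, u≡1; β=-2, v≡3 (mod 5); (1|5)=+1, (3|5)=-1; sign (−1)^0·+1^-2·-1^-3 = -1.
(a,b)_13: α=4, u≡9; β=3, v≡1 (mod 13); (9|13)=+1, (1|13)=+1; sign (−1)^0·+1^3·+1^4 = +1.
(a,b)_3: α=-6, u≡1; β=-4, v≡1 (mod 3); (1|3)=+1, (1|3)=+1; sign (−1)^0·+1^-4·+1^-6 = +1.
(a,b)_31: α=3, u≡21; β=2, v≡13 (mod 31); (21|31)=-1, (13|31)=-1; sign (−1)^0·-1^2·-1^3 = -1.
(a,b)_19: α=3, u≡13; β=2, v≡2 (mod 19); (13|19)=-1, (2|19)=-1; sign (−1)^0·-1^2·-1^3 = -1.
(a,b)_11: α=3, u≡6; β=2, v≡7 (mod 11); (6|11)=-1, (7|11)=-1; sign (−1)^0·-1^2·-1^3 = -1.
(a,b)_2: α=-14, β=-12; u≡3, v≡5 (mod 8); ε(u)ε(v)=1·0, αω(v)=-14·1, βω(u)=-12·1; sum ≡ 0  ⇒  +1.
(a,b)_7: α=6, u≡3; β=4, v≡3 (mod 7); (3|7)=-1, (3|7)=-1; sign (−1)^0·-1^4·-1^6 = +1.
(a,b)_23: α=4, u≡5; β=2, v≡1 (mod 23); (5|23)=-1, (1|23)=+1; sign (−1)^0·-1^2·+1^4 = +1.
(32395, 13 / ℚ) ramifies at {5, 11, 19, 31}: a division algebra.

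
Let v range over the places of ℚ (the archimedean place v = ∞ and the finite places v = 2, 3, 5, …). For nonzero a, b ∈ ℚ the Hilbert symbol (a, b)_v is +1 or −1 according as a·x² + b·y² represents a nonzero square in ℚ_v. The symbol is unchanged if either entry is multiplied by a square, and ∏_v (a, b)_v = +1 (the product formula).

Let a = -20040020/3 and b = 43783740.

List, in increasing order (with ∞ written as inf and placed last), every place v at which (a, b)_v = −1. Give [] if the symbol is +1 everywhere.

Mod squares: a ≡ -15, b ≡ 15015. Check v ∈ {∞, 2, 3, 5, 7, 11, 13}.
v=7: a=7^2·(≡3), b=7^1·(≡5) mod 7; (3|7)=-1, (5|7)=-1; (−1)^{2·1·3}·(-1)^1·(-1)^2 = -1.
v=11: a=11^2·(≡6), b=11^1·(≡1) mod 11; (6|11)=-1, (1|11)=+1; (−1)^{2·1·5}·(-1)^1·(+1)^2 = -1.
v=3: a=3^-1·(≡1), b=3^7·(≡1) mod 3; (1|3)=+1, (1|3)=+1; (−1)^{-1·7·1}·(+1)^7·(+1)^-1 = -1.
v=2: v_2(a)=2, v_2(b)=2; units ≡ 1, 7 (mod 8); ε·ε+αω+βω = 0·1+2·0+2·0 ≡ 0  ⇒  (a,b)_2 = +1.
v=13: a=13^2·(≡2), b=13^1·(≡5) mod 13; (2|13)=-1, (5|13)=-1; (−1)^{2·1·6}·(-1)^1·(-1)^2 = -1.
v=5: a=5^1·(≡2), b=5^1·(≡3) mod 5; (2|5)=-1, (3|5)=-1; (−1)^{1·1·2}·(-1)^1·(-1)^1 = +1.
v=∞: -15 < 0 and 15015 > 0  ⇒  (a,b)_∞ = +1.
|Ram(-15, 15015)| = 4, even; anisotropic at {3, 7, 11, 13}.

[3, 7, 11, 13]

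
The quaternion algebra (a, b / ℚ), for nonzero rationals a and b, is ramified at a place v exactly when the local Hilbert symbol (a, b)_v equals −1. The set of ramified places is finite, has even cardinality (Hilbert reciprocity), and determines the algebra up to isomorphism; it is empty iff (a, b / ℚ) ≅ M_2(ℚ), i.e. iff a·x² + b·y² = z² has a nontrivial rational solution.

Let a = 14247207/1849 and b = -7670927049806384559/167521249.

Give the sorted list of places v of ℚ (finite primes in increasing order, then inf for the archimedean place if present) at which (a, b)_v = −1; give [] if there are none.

(a, b) ≡ (9367, -4199) mod (ℚ^×)²; places V = {2, 3, 7, 13, 17, 19, 29, 43, ∞}.
(a,b)_2: α=0, β=0; u≡7, v≡1 (mod 8); ε(u)ε(v)=1·0, αω(v)=0·0, βω(u)=0·0; sum ≡ 0  ⇒  +1.
(a,b)_13: α=2, u≡8; β=5, v≡6 (mod 13); (8|13)=-1, (6|13)=-1; sign (−1)^0·-1^5·-1^2 = -1.
(a,b)_3: α=2, u≡1; β=6, v≡1 (mod 3); (1|3)=+1, (1|3)=+1; sign (−1)^0·+1^6·+1^2 = +1.
(a,b)_∞: sgn(9367)=+, sgn(-4199)=−, so +1.
(a,b)_17: α=1, u≡3; β=3, v≡16 (mod 17); (3|17)=-1, (16|17)=+1; sign (−1)^0·-1^3·+1^1 = -1.
(a,b)_7: α=0, u≡2; β=-2, v≡1 (mod 7); (2|7)=+1, (1|7)=+1; sign (−1)^0·+1^-2·+1^0 = +1.
(a,b)_43: α=-2, u≡17; β=-4, v≡31 (mod 43); (17|43)=+1, (31|43)=+1; sign (−1)^0·+1^-4·+1^-2 = +1.
(a,b)_19: α=1, u≡3; β=3, v≡17 (mod 19); (3|19)=-1, (17|19)=+1; sign (−1)^1·-1^3·+1^1 = +1.
(a,b)_29: α=1, u≡5; β=2, v≡24 (mod 29); (5|29)=+1, (24|29)=+1; sign (−1)^0·+1^2·+1^1 = +1.
Ram(9367, -4199) = {13, 17}; no ℚ_13-point on the conic.

[13, 17]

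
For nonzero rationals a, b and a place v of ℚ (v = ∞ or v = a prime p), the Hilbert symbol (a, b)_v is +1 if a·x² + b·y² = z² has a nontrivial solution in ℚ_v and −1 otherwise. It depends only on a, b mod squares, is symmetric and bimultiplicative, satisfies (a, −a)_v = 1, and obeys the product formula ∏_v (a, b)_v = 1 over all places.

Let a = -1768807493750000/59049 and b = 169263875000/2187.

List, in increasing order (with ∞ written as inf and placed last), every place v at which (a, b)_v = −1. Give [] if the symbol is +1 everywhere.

(a, b) ≡ (-6479, 186) mod (ℚ^×)²; places V = {2, 3, 5, 11, 19, 31, ∞}.
(a,b)_∞: sgn(-6479)=−, sgn(186)=+, so +1.
(a,b)_31: α=1, u≡8; β=1, v≡21 (mod 31); (8|31)=+1, (21|31)=-1; sign (−1)^1·+1^1·-1^1 = +1.
(a,b)_5: α=8, u≡4; β=6, v≡4 (mod 5); (4|5)=+1, (4|5)=+1; sign (−1)^0·+1^6·+1^8 = +1.
(a,b)_19: α=3, u≡9; β=2, v≡15 (mod 19); (9|19)=+1, (15|19)=-1; sign (−1)^0·+1^2·-1^3 = -1.
(a,b)_2: α=4, β=3; u≡1, v≡5 (mod 8); ε(u)ε(v)=0·0, αω(v)=4·1, βω(u)=3·0; sum ≡ 0  ⇒  +1.
(a,b)_11: α=3, u≡9; β=2, v≡8 (mod 11); (9|11)=+1, (8|11)=-1; sign (−1)^0·+1^2·-1^3 = -1.
(a,b)_3: α=-10, u≡1; β=-7, v≡2 (mod 3); (1|3)=+1, (2|3)=-1; sign (−1)^0·+1^-7·-1^-10 = +1.
(-6479, 186 / ℚ) ramifies at {11, 19}: a division algebra.

[11, 19]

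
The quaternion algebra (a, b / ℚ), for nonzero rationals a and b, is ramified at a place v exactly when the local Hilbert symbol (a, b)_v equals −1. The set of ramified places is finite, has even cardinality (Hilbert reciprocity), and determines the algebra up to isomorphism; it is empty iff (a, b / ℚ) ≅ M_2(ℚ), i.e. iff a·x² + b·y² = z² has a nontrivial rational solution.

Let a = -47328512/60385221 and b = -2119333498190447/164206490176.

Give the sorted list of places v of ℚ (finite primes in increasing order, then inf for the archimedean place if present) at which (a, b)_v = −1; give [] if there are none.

(a, b) ≡ (-2233, -1463) mod (ℚ^×)²; places V = {2, 3, 7, 11, 13, 19, 29, 37, ∞}.
(a,b)_∞: sgn(-2233)=−, sgn(-1463)=−, so -1.
(a,b)_11: α=1, u≡6; β=5, v≡8 (mod 11); (6|11)=-1, (8|11)=-1; sign (−1)^1·-1^5·-1^1 = -1.
(a,b)_37: α=-2, u≡15; β=-6, v≡22 (mod 37); (15|37)=-1, (22|37)=-1; sign (−1)^0·-1^-6·-1^-2 = +1.
(a,b)_29: α=-1, u≡15; β=2, v≡7 (mod 29); (15|29)=-1, (7|29)=+1; sign (−1)^0·-1^2·+1^-1 = +1.
(a,b)_19: α=0, u≡7; β=1, v≡3 (mod 19); (7|19)=+1, (3|19)=-1; sign (−1)^0·+1^1·-1^0 = +1.
(a,b)_13: α=-2, u≡4; β=0, v≡7 (mod 13); (4|13)=+1, (7|13)=-1; sign (−1)^0·+1^0·-1^-2 = +1.
(a,b)_3: α=-2, u≡2; β=0, v≡1 (mod 3); (2|3)=-1, (1|3)=+1; sign (−1)^0·-1^0·+1^-2 = +1.
(a,b)_7: α=5, u≡5; β=7, v≡4 (mod 7); (5|7)=-1, (4|7)=+1; sign (−1)^1·-1^7·+1^5 = +1.
(a,b)_2: α=8, β=-6; u≡7, v≡1 (mod 8); ε(u)ε(v)=1·0, αω(v)=8·0, βω(u)=-6·0; sum ≡ 0  ⇒  +1.
Ram(-2233, -1463) = {11, ∞}; no ℚ_11-point on the conic.

[11, inf]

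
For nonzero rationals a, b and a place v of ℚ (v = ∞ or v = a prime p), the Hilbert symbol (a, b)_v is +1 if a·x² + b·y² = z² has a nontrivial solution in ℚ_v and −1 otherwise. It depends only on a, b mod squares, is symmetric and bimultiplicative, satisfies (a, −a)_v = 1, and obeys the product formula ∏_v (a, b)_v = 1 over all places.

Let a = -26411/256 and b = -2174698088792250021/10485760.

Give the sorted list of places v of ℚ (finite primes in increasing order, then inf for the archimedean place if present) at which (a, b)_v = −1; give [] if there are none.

(a, b) ≡ (-11, -2210) mod (ℚ^×)²; places V = {2, 3, 5, 7, 11, 13, 17, ∞}.
(a,b)_3: α=0, u≡1; β=4, v≡1 (mod 3); (1|3)=+1, (1|3)=+1; sign (−1)^0·+1^4·+1^0 = +1.
(a,b)_2: α=-8, β=-21; u≡5, v≡7 (mod 8); ε(u)ε(v)=0·1, αω(v)=-8·0, βω(u)=-21·1; sum ≡ 1  ⇒  -1.
(a,b)_7: α=4, u≡6; β=4, v≡1 (mod 7); (6|7)=-1, (1|7)=+1; sign (−1)^0·-1^4·+1^4 = +1.
(a,b)_13: α=0, u≡2; β=5, v≡9 (mod 13); (2|13)=-1, (9|13)=+1; sign (−1)^0·-1^5·+1^0 = -1.
(a,b)_17: α=0, u≡7; β=1, v≡7 (mod 17); (7|17)=-1, (7|17)=-1; sign (−1)^0·-1^1·-1^0 = -1.
(a,b)_5: α=0, u≡4; β=-1, v≡2 (mod 5); (4|5)=+1, (2|5)=-1; sign (−1)^0·+1^-1·-1^0 = +1.
(a,b)_∞: sgn(-11)=−, sgn(-2210)=−, so -1.
(a,b)_11: α=1, u≡10; β=6, v≡5 (mod 11); (10|11)=-1, (5|11)=+1; sign (−1)^0·-1^6·+1^1 = +1.
|Ram(-11, -2210)| = 4, even; anisotropic at {2, 13, 17, ∞}.

[2, 13, 17, inf]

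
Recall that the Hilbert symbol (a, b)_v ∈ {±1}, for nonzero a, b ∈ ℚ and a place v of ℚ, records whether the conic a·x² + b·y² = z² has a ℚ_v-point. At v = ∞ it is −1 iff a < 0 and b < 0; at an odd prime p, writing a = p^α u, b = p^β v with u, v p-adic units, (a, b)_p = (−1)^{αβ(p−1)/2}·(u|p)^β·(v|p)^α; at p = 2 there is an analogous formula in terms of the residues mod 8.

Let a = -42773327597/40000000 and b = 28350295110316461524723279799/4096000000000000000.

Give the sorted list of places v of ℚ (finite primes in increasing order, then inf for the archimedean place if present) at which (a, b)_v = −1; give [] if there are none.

Mod squares: a ≡ -770, b ≡ 2310. Check v ∈ {∞, 2, 3, 5, 7, 11, 13, 37}.
v=3: a=3^0·(≡1), b=3^1·(≡2) mod 3; (1|3)=+1, (2|3)=-1; (−1)^{0·1·1}·(+1)^1·(-1)^0 = +1.
v=13: a=13^2·(≡10), b=13^4·(≡1) mod 13; (10|13)=+1, (1|13)=+1; (−1)^{2·4·6}·(+1)^4·(+1)^2 = +1.
v=7: a=7^5·(≡1), b=7^13·(≡4) mod 7; (1|7)=+1, (4|7)=+1; (−1)^{5·13·3}·(+1)^13·(+1)^5 = -1.
v=5: a=5^-7·(≡4), b=5^-15·(≡3) mod 5; (4|5)=+1, (3|5)=-1; (−1)^{-7·-15·2}·(+1)^-15·(-1)^-7 = -1.
v=2: v_2(a)=-9, v_2(b)=-27; units ≡ 7, 3 (mod 8); ε·ε+αω+βω = 1·1+-9·1+-27·0 ≡ 0  ⇒  (a,b)_2 = +1.
v=∞: -770 < 0 and 2310 > 0  ⇒  (a,b)_∞ = +1.
v=11: a=11^1·(≡6), b=11^3·(≡3) mod 11; (6|11)=-1, (3|11)=+1; (−1)^{1·3·5}·(-1)^3·(+1)^1 = +1.
v=37: a=37^2·(≡10), b=37^6·(≡10) mod 37; (10|37)=+1, (10|37)=+1; (−1)^{2·6·18}·(+1)^6·(+1)^2 = +1.
|Ram(-770, 2310)| = 2, even; anisotropic at {5, 7}.

[5, 7]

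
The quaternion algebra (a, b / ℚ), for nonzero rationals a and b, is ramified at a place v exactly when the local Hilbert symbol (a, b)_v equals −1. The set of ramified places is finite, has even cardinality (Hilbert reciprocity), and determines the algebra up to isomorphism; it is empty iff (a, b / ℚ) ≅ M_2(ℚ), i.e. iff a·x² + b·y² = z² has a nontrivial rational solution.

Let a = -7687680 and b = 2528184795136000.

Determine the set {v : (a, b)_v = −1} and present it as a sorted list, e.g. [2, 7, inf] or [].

(a, b) ≡ (-30030, 385) mod (ℚ^×)²; places V = {2, 3, 5, 7, 11, 13, ∞}.
(a,b)_∞: sgn(-30030)=−, sgn(385)=+, so +1.
(a,b)_11: α=1, u≡5; β=3, v≡8 (mod 11); (5|11)=+1, (8|11)=-1; sign (−1)^1·+1^3·-1^1 = +1.
(a,b)_3: α=1, u≡1; β=0, v≡1 (mod 3); (1|3)=+1, (1|3)=+1; sign (−1)^0·+1^0·+1^1 = +1.
(a,b)_5: α=1, u≡4; β=3, v≡3 (mod 5); (4|5)=+1, (3|5)=-1; sign (−1)^0·+1^3·-1^1 = -1.
(a,b)_13: α=1, u≡10; β=2, v≡8 (mod 13); (10|13)=+1, (8|13)=-1; sign (−1)^0·+1^2·-1^1 = -1.
(a,b)_7: α=1, u≡4; β=3, v≡6 (mod 7); (4|7)=+1, (6|7)=-1; sign (−1)^1·+1^3·-1^1 = +1.
(a,b)_2: α=9, β=18; u≡1, v≡1 (mod 8); ε(u)ε(v)=0·0, αω(v)=9·0, βω(u)=18·0; sum ≡ 0  ⇒  +1.
|Ram(-30030, 385)| = 2, even; anisotropic at {5, 13}.

[5, 13]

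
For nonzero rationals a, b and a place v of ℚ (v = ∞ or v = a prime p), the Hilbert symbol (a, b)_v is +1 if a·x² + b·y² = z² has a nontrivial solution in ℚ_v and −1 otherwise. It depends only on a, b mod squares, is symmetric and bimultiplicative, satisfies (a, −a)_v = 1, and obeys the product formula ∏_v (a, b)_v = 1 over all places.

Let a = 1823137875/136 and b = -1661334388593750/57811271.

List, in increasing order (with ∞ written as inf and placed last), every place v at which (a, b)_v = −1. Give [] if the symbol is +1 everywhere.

[2, 5, 13, 17]

(a, b) ≡ (41990, -293930) mod (ℚ^×)²; places V = {2, 3, 5, 7, 13, 17, 19, 41, ∞}.
(a,b)_7: α=0, u≡2; β=-1, v≡3 (mod 7); (2|7)=+1, (3|7)=-1; sign (−1)^0·+1^-1·-1^0 = +1.
(a,b)_19: α=1, u≡9; β=1, v≡8 (mod 19); (9|19)=+1, (8|19)=-1; sign (−1)^1·+1^1·-1^1 = +1.
(a,b)_41: α=0, u≡14; β=-2, v≡5 (mod 41); (14|41)=-1, (5|41)=+1; sign (−1)^0·-1^-2·+1^0 = +1.
(a,b)_∞: sgn(41990)=+, sgn(-293930)=−, so +1.
(a,b)_5: α=3, u≡3; β=7, v≡1 (mod 5); (3|5)=-1, (1|5)=+1; sign (−1)^0·-1^7·+1^3 = -1.
(a,b)_2: α=-3, β=1; u≡3, v≡3 (mod 8); ε(u)ε(v)=1·1, αω(v)=-3·1, βω(u)=1·1; sum ≡ 1  ⇒  -1.
(a,b)_13: α=1, u≡11; β=1, v≡1 (mod 13); (11|13)=-1, (1|13)=+1; sign (−1)^0·-1^1·+1^1 = -1.
(a,b)_17: α=-1, u≡3; β=-3, v≡8 (mod 17); (3|17)=-1, (8|17)=+1; sign (−1)^0·-1^-3·+1^-1 = -1.
(a,b)_3: α=10, u≡2; β=16, v≡1 (mod 3); (2|3)=-1, (1|3)=+1; sign (−1)^0·-1^16·+1^10 = +1.
Ram(41990, -293930) = {2, 5, 13, 17}; no ℚ_2-point on the conic.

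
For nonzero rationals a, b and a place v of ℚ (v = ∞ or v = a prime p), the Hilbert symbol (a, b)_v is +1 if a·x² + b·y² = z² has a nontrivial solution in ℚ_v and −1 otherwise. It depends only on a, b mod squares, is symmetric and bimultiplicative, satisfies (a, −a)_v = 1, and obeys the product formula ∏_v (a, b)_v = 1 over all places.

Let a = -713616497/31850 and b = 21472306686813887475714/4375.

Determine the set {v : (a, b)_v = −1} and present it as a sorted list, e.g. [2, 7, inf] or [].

[3, 7, 13, 17]

Mod squares: a ≡ -442, b ≡ 462. Check v ∈ {∞, 2, 3, 5, 7, 11, 13, 17, 19, 31}.
v=17: a=17^1·(≡9), b=17^4·(≡3) mod 17; (9|17)=+1, (3|17)=-1; (−1)^{1·4·8}·(+1)^4·(-1)^1 = -1.
v=11: a=11^2·(≡3), b=11^3·(≡9) mod 11; (3|11)=+1, (9|11)=+1; (−1)^{2·3·5}·(+1)^3·(+1)^2 = +1.
v=2: v_2(a)=-1, v_2(b)=1; units ≡ 3, 7 (mod 8); ε·ε+αω+βω = 1·1+-1·0+1·1 ≡ 0  ⇒  (a,b)_2 = +1.
v=31: a=31^2·(≡26), b=31^2·(≡28) mod 31; (26|31)=-1, (28|31)=+1; (−1)^{2·2·15}·(-1)^2·(+1)^2 = +1.
v=19: a=19^2·(≡13), b=19^4·(≡7) mod 19; (13|19)=-1, (7|19)=+1; (−1)^{2·4·9}·(-1)^4·(+1)^2 = +1.
v=3: a=3^0·(≡2), b=3^3·(≡1) mod 3; (2|3)=-1, (1|3)=+1; (−1)^{0·3·1}·(-1)^3·(+1)^0 = -1.
v=5: a=5^-2·(≡2), b=5^-4·(≡2) mod 5; (2|5)=-1, (2|5)=-1; (−1)^{-2·-4·2}·(-1)^-4·(-1)^-2 = +1.
v=13: a=13^-1·(≡5), b=13^4·(≡5) mod 13; (5|13)=-1, (5|13)=-1; (−1)^{-1·4·6}·(-1)^4·(-1)^-1 = -1.
v=∞: -442 < 0 and 462 > 0  ⇒  (a,b)_∞ = +1.
v=7: a=7^-2·(≡6), b=7^-1·(≡5) mod 7; (6|7)=-1, (5|7)=-1; (−1)^{-2·-1·3}·(-1)^-1·(-1)^-2 = -1.
(-442, 462 / ℚ) ramifies at {3, 7, 13, 17}: a division algebra.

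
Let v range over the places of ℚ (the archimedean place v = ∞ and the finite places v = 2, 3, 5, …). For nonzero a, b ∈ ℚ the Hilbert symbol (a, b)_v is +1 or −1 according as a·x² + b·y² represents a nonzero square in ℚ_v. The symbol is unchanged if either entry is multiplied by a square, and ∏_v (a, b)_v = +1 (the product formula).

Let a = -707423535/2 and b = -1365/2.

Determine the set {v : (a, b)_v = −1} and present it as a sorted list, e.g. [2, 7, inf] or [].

[2, 3, 7, 23, 37, inf]

Mod squares: a ≡ -3208270, b ≡ -2730. Check v ∈ {∞, 2, 3, 5, 7, 13, 23, 29, 37}.
v=29: a=29^1·(≡22), b=29^0·(≡28) mod 29; (22|29)=+1, (28|29)=+1; (−1)^{1·0·14}·(+1)^0·(+1)^1 = +1.
v=23: a=23^1·(≡5), b=23^0·(≡19) mod 23; (5|23)=-1, (19|23)=-1; (−1)^{1·0·11}·(-1)^0·(-1)^1 = -1.
v=∞: -3208270 < 0 and -2730 < 0  ⇒  (a,b)_∞ = -1.
v=5: a=5^1·(≡4), b=5^1·(≡1) mod 5; (4|5)=+1, (1|5)=+1; (−1)^{1·1·2}·(+1)^1·(+1)^1 = +1.
v=2: v_2(a)=-1, v_2(b)=-1; units ≡ 1, 3 (mod 8); ε·ε+αω+βω = 0·1+-1·1+-1·0 ≡ 1  ⇒  (a,b)_2 = -1.
v=3: a=3^2·(≡2), b=3^1·(≡2) mod 3; (2|3)=-1, (2|3)=-1; (−1)^{2·1·1}·(-1)^1·(-1)^2 = -1.
v=37: a=37^1·(≡5), b=37^0·(≡2) mod 37; (5|37)=-1, (2|37)=-1; (−1)^{1·0·18}·(-1)^0·(-1)^1 = -1.
v=7: a=7^2·(≡6), b=7^1·(≡4) mod 7; (6|7)=-1, (4|7)=+1; (−1)^{2·1·3}·(-1)^1·(+1)^2 = -1.
v=13: a=13^1·(≡6), b=13^1·(≡6) mod 13; (6|13)=-1, (6|13)=-1; (−1)^{1·1·6}·(-1)^1·(-1)^1 = +1.
(-3208270, -2730 / ℚ) ramifies at {2, 3, 7, 23, 37, ∞}: a division algebra.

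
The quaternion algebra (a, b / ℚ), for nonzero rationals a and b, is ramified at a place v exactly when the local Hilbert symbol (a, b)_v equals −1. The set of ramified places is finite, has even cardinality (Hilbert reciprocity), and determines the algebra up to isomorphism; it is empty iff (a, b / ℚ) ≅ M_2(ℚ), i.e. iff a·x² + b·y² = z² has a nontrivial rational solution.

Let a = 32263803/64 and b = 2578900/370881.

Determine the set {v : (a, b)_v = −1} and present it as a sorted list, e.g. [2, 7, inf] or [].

Mod squares: a ≡ 29627, b ≡ 25789. Check v ∈ {∞, 2, 3, 5, 7, 11, 13, 17, 29, 37, 41, 43, 53}.
v=7: a=7^0·(≡5), b=7^-2·(≡1) mod 7; (5|7)=-1, (1|7)=+1; (−1)^{0·-2·3}·(-1)^-2·(+1)^0 = +1.
v=17: a=17^0·(≡1), b=17^1·(≡1) mod 17; (1|17)=+1, (1|17)=+1; (−1)^{0·1·8}·(+1)^1·(+1)^0 = +1.
v=53: a=53^1·(≡9), b=53^0·(≡51) mod 53; (9|53)=+1, (51|53)=-1; (−1)^{1·0·26}·(+1)^0·(-1)^1 = -1.
v=43: a=43^1·(≡15), b=43^0·(≡3) mod 43; (15|43)=+1, (3|43)=-1; (−1)^{1·0·21}·(+1)^0·(-1)^1 = -1.
v=41: a=41^0·(≡25), b=41^1·(≡7) mod 41; (25|41)=+1, (7|41)=-1; (−1)^{0·1·20}·(+1)^1·(-1)^0 = +1.
v=29: a=29^0·(≡19), b=29^-2·(≡27) mod 29; (19|29)=-1, (27|29)=-1; (−1)^{0·-2·14}·(-1)^-2·(-1)^0 = +1.
v=13: a=13^1·(≡12), b=13^0·(≡3) mod 13; (12|13)=+1, (3|13)=+1; (−1)^{1·0·6}·(+1)^0·(+1)^1 = +1.
v=5: a=5^0·(≡2), b=5^2·(≡1) mod 5; (2|5)=-1, (1|5)=+1; (−1)^{0·2·2}·(-1)^2·(+1)^0 = +1.
v=11: a=11^2·(≡4), b=11^0·(≡1) mod 11; (4|11)=+1, (1|11)=+1; (−1)^{2·0·5}·(+1)^0·(+1)^2 = +1.
v=37: a=37^0·(≡16), b=37^1·(≡17) mod 37; (16|37)=+1, (17|37)=-1; (−1)^{0·1·18}·(+1)^1·(-1)^0 = +1.
v=∞: 29627 > 0 and 25789 > 0  ⇒  (a,b)_∞ = +1.
v=3: a=3^2·(≡2), b=3^-2·(≡1) mod 3; (2|3)=-1, (1|3)=+1; (−1)^{2·-2·1}·(-1)^-2·(+1)^2 = +1.
v=2: v_2(a)=-6, v_2(b)=2; units ≡ 3, 5 (mod 8); ε·ε+αω+βω = 1·0+-6·1+2·1 ≡ 0  ⇒  (a,b)_2 = +1.
Ram(29627, 25789) = {43, 53}; no ℚ_43-point on the conic.

[43, 53]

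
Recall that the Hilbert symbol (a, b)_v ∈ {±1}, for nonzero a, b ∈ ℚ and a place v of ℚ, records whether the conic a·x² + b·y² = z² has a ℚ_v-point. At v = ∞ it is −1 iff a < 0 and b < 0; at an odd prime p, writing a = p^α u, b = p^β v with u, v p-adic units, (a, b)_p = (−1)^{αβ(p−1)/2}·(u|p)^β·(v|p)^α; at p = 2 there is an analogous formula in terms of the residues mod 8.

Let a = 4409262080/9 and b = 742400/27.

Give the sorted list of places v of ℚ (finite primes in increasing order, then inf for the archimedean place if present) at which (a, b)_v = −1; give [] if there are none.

[3, 5]

(a, b) ≡ (5, 87) mod (ℚ^×)²; places V = {2, 3, 5, 29, ∞}.
(a,b)_2: α=20, β=10; u≡5, v≡7 (mod 8); ε(u)ε(v)=0·1, αω(v)=20·0, βω(u)=10·1; sum ≡ 0  ⇒  +1.
(a,b)_29: α=2, u≡16; β=1, v≡18 (mod 29); (16|29)=+1, (18|29)=-1; sign (−1)^0·+1^1·-1^2 = +1.
(a,b)_∞: sgn(5)=+, sgn(87)=+, so +1.
(a,b)_3: α=-2, u≡2; β=-3, v≡2 (mod 3); (2|3)=-1, (2|3)=-1; sign (−1)^0·-1^-3·-1^-2 = -1.
(a,b)_5: α=1, u≡4; β=2, v≡3 (mod 5); (4|5)=+1, (3|5)=-1; sign (−1)^0·+1^2·-1^1 = -1.
Ram(5, 87) = {3, 5}; no ℚ_3-point on the conic.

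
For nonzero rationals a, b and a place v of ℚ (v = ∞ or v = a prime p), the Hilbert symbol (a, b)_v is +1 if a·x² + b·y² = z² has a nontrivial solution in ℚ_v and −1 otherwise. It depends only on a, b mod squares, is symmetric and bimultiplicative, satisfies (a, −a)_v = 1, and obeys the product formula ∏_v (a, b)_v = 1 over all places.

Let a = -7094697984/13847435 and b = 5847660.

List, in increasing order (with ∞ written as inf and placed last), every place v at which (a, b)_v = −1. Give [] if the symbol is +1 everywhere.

[2, 3]

Mod squares: a ≡ -2310, b ≡ 3315. Check v ∈ {∞, 2, 3, 5, 7, 11, 13, 17, 37}.
v=7: a=7^-1·(≡5), b=7^2·(≡4) mod 7; (5|7)=-1, (4|7)=+1; (−1)^{-1·2·3}·(-1)^2·(+1)^-1 = +1.
v=2: v_2(a)=15, v_2(b)=2; units ≡ 5, 3 (mod 8); ε·ε+αω+βω = 0·1+15·1+2·1 ≡ 1  ⇒  (a,b)_2 = -1.
v=∞: -2310 < 0 and 3315 > 0  ⇒  (a,b)_∞ = +1.
v=37: a=37^-2·(≡26), b=37^0·(≡32) mod 37; (26|37)=+1, (32|37)=-1; (−1)^{-2·0·18}·(+1)^0·(-1)^-2 = +1.
v=11: a=11^1·(≡6), b=11^0·(≡5) mod 11; (6|11)=-1, (5|11)=+1; (−1)^{1·0·5}·(-1)^0·(+1)^1 = +1.
v=3: a=3^9·(≡1), b=3^3·(≡1) mod 3; (1|3)=+1, (1|3)=+1; (−1)^{9·3·1}·(+1)^3·(+1)^9 = -1.
v=17: a=17^-2·(≡16), b=17^1·(≡2) mod 17; (16|17)=+1, (2|17)=+1; (−1)^{-2·1·8}·(+1)^1·(+1)^-2 = +1.
v=13: a=13^0·(≡4), b=13^1·(≡7) mod 13; (4|13)=+1, (7|13)=-1; (−1)^{0·1·6}·(+1)^1·(-1)^0 = +1.
v=5: a=5^-1·(≡3), b=5^1·(≡2) mod 5; (3|5)=-1, (2|5)=-1; (−1)^{-1·1·2}·(-1)^1·(-1)^-1 = +1.
Ram(-2310, 3315) = {2, 3}; no ℚ_2-point on the conic.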